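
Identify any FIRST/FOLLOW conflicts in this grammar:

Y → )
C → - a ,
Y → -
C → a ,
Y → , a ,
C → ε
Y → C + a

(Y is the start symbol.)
No FIRST/FOLLOW conflicts.

A FIRST/FOLLOW conflict occurs when a non-terminal N has a nullable alternative N → β (β ⇒* ε) and another alternative N → α with FIRST(α) ∩ FOLLOW(N) ≠ ∅: on such a lookahead the parser cannot decide between expanding α and letting N vanish via β.

Nullable non-terminals: C.

C: nullable alternative(s) C → ε; FOLLOW(C) = { '+' }
  C → - a ,: FIRST \ {ε} = { '-' } — disjoint from FOLLOW(C)
  C → a ,: FIRST \ {ε} = { 'a' } — disjoint from FOLLOW(C)
  C → ε: FIRST \ {ε} = { } — this is the only nullable alternative, skip

Y has no nullable alternative, so no FIRST/FOLLOW check is needed there.

No FIRST/FOLLOW conflicts found.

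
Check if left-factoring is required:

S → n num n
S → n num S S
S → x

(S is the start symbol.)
Left-factoring is needed when two productions for the same non-terminal
share a common prefix on the right-hand side.

Productions for S:
  S → n num n
  S → n num S S
  S → x

Found common prefix 'n num' in productions for S

Answer: Yes, S has productions with common prefix 'n num'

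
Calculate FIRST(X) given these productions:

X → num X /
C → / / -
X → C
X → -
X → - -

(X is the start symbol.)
FIRST sets of the other non-terminals involved (by the same procedure, iterated to a fixed point):
  FIRST(C) = { '/' }

From X → num X /:
  - num is a terminal: add 'num' and stop
From X → C:
  - C is a non-terminal: add FIRST(C) \ {ε} = { '/' }
    C is not nullable, so stop
From X → -:
  - '-' is a terminal: add '-' and stop
From X → - -:
  - '-' is a terminal: add '-' and stop

Collecting: FIRST(X) = { '-', '/', 'num' }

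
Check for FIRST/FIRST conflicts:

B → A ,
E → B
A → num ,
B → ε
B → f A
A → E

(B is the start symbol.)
Yes. B → A ',' / B → f A on { 'f' }; A → num ',' / A → E on { 'num' }

FIRST sets of the non-terminals at (or reachable through a nullable prefix from) the front of some alternative:
  FIRST(A) = { ',', 'f', 'num', ε }
  FIRST(E) = { ',', 'f', 'num', ε }

Productions for B:
  B → A ,: FIRST = { ',', 'f', 'num' }
  B → ε: FIRST = { ε }
  B → f A: FIRST = { 'f' }
Productions for A:
  A → num ,: FIRST = { 'num' }
  A → E: FIRST = { ',', 'f', 'num', ε }
E has only one production, so no FIRST/FIRST conflict is possible there.

Conflict for B: B → A , and B → f A
  Overlap: { 'f' }
Conflict for A: A → num , and A → E
  Overlap: { 'num' }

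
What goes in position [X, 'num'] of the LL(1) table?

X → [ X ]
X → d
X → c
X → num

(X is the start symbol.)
X → num

To find M[X, 'num'], we find productions for X where 'num' is in the predict set (PREDICT(N → α) = (FIRST(α) \ {ε}) ∪ (FOLLOW(N) if α ⇒* ε)).

X → [ X ]: PREDICT = { '[' }
X → d: PREDICT = { 'd' }
X → c: PREDICT = { 'c' }
X → num: PREDICT = { 'num' }
  'num' is in predict set, so this production goes in M[X, 'num']

M[X, 'num'] = X → num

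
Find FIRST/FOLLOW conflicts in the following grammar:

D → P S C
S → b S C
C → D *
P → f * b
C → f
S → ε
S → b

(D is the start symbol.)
No FIRST/FOLLOW conflicts.

Nullable non-terminals: S.

S: nullable alternative(s) S → ε; FOLLOW(S) = { 'f' }
  S → b S C: FIRST \ {ε} = { 'b' } — disjoint from FOLLOW(S)
  S → ε: FIRST \ {ε} = { } — this is the only nullable alternative, skip
  S → b: FIRST \ {ε} = { 'b' } — disjoint from FOLLOW(S)

C, D, P have no nullable alternative, so no FIRST/FOLLOW check is needed there.

No FIRST/FOLLOW conflicts found.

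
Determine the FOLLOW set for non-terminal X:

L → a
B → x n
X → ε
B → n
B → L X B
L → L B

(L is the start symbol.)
In B → L X B: X is followed by B, add FIRST(B) \ {ε} = { 'a', 'n', 'x' }

Taking the union: FOLLOW(X) = { 'a', 'n', 'x' }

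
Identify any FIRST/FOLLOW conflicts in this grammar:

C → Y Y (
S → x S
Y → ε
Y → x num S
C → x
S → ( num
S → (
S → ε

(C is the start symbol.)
Nullable non-terminals: S, Y.

S: nullable alternative(s) S → ε; FOLLOW(S) = { '(', 'x' }
  S → x S: FIRST \ {ε} = { 'x' } — overlaps FOLLOW(S) on { 'x' }: CONFLICT
  S → ( num: FIRST \ {ε} = { '(' } — overlaps FOLLOW(S) on { '(' }: CONFLICT
  S → (: FIRST \ {ε} = { '(' } — overlaps FOLLOW(S) on { '(' }: CONFLICT
  S → ε: FIRST \ {ε} = { } — this is the only nullable alternative, skip

Y: nullable alternative(s) Y → ε; FOLLOW(Y) = { '(', 'x' }
  Y → ε: FIRST \ {ε} = { } — this is the only nullable alternative, skip
  Y → x num S: FIRST \ {ε} = { 'x' } — overlaps FOLLOW(Y) on { 'x' }: CONFLICT

C has no nullable alternative, so no FIRST/FOLLOW check is needed there.

So the grammar has 4 FIRST/FOLLOW conflicts (marked CONFLICT above).

Answer: Yes. S → x S with FOLLOW(S) on { 'x' }; S → '(' num with FOLLOW(S) on { '(' }; S → '(' with FOLLOW(S) on { '(' }; Y → x num S with FOLLOW(Y) on { 'x' }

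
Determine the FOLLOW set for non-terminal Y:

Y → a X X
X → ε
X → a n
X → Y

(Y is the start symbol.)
{ $, 'a' }

Y is the start symbol, so $ ∈ FOLLOW(Y).
In X → Y: Y is at the end, add FOLLOW(X)

The FOLLOW sets referred to above (computed the same way, to a fixed point):
  FOLLOW(X) = { $, 'a' }

Taking the union: FOLLOW(Y) = { $, 'a' }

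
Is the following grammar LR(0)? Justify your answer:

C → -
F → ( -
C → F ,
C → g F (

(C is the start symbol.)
Yes, the grammar is LR(0)

A grammar is LR(0) if no state in the canonical LR(0) collection has:
  - both a shift item (dot before a terminal) and a complete item (shift-reduce conflict), or
  - two or more complete items (reduce-reduce conflict; the accept item [C' → C .] counts as a complete item here).

Augment with C' → C and build the canonical LR(0) collection (I0 = CLOSURE({[C' → . C]}), then GOTO on every symbol after a dot until no new states appear). It has 10 states:
  I0: { [C → . -], [C → . F ,], [C → . g F (], [C' → . C], [F → . ( -] }  — shift
  I1: { [F → ( . -] }  — shift
  I2: { [C → - .] }  — reduce
  I3: { [C' → C .] }  — accept
  I4: { [C → F . ,] }  — shift
  I5: { [C → g . F (], [F → . ( -] }  — shift
  I6: { [C → g F . (] }  — shift
  I7: { [C → g F ( .] }  — reduce
  I8: { [C → F , .] }  — reduce
  I9: { [F → ( - .] }  — reduce

Every state is either a pure shift/goto state or contains exactly one complete item and nothing to shift — no conflicts. The grammar is LR(0).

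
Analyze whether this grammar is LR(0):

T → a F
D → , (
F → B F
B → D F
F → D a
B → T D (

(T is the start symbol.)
A grammar is LR(0) if no state in the canonical LR(0) collection has:
  - both a shift item (dot before a terminal) and a complete item (shift-reduce conflict), or
  - two or more complete items (reduce-reduce conflict; the accept item [T' → T .] counts as a complete item here).

Augment with T' → T and build the canonical LR(0) collection (I0 = CLOSURE({[T' → . T]}), then GOTO on every symbol after a dot until no new states appear). It has 14 states:
  I0: { [T → . a F], [T' → . T] }  — shift
  I1: { [T' → T .] }  — accept
  I2: { [B → . D F], [B → . T D (], [D → . , (], [F → . B F], [F → . D a], [T → . a F], [T → a . F] }  — shift
  I3: { [D → , . (] }  — shift
  I4: { [B → . D F], [B → . T D (], [D → . , (], [F → . B F], [F → . D a], [F → B . F], [T → . a F] }  — shift
  I5: { [B → . D F], [B → . T D (], [B → D . F], [D → . , (], [F → . B F], [F → . D a], [F → D . a], [T → . a F] }  — shift
  I6: { [T → a F .] }  — reduce
  I7: { [B → T . D (], [D → . , (] }  — shift
  I8: { [B → T D . (] }  — shift
  I9: { [B → T D ( .] }  — reduce
  I10: { [B → D F .] }  — reduce
  I11: { [B → . D F], [B → . T D (], [D → . , (], [F → . B F], [F → . D a], [F → D a .], [T → . a F], [T → a . F] }  — shift, reduce
  I12: { [F → B F .] }  — reduce
  I13: { [D → , ( .] }  — reduce

Conflict in state I11:
  Shift-reduce conflict between [F → D a .] and [D → . , (]
So the grammar is NOT LR(0).

Answer: No. Shift-reduce conflict between [F → D a .] and [D → . , (]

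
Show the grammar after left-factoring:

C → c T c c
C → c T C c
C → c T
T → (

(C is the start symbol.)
Left-factoring transforms A → αβ₁ | αβ₂ into A → αA' and A' → β₁ | β₂
(α is the longest common prefix among the alternatives). Repeat until
no nonterminal has two alternatives with a common prefix.

Round 1: C has alternatives sharing prefix 'c T'. Introduce C': C → c T C'
  Add: C' → c c
  Add: C' → C c
  Add: C' → ε

No remaining common prefixes — done.

Resulting grammar:
C → c T C'
C' → c c
C' → C c
C' → ε
T → (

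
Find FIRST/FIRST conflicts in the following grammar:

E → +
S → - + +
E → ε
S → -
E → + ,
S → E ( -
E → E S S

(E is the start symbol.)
Yes. E → '+' / E → '+' ',' on { '+' }; E → '+' / E → E S S on { '+' }; E → '+' ',' / E → E S S on { '+' }; S → '-' '+' '+' / S → '-' on { '-' }; S → '-' '+' '+' / S → E '(' '-' on { '-' }; S → '-' / S → E '(' '-' on { '-' }

A FIRST/FIRST conflict occurs when two productions N → α and N → β for the same non-terminal have FIRST(α) ∩ FIRST(β) ≠ ∅ (with ε ∈ FIRST of a nullable right-hand side, so two nullable alternatives also conflict).

FIRST sets of the non-terminals at (or reachable through a nullable prefix from) the front of some alternative:
  FIRST(E) = { '(', '+', '-', ε }
  FIRST(S) = { '(', '+', '-' }

Productions for E:
  E → +: FIRST = { '+' }
  E → ε: FIRST = { ε }
  E → + ,: FIRST = { '+' }
  E → E S S: FIRST = { '(', '+', '-' }
Productions for S:
  S → - + +: FIRST = { '-' }
  S → -: FIRST = { '-' }
  S → E ( -: FIRST = { '(', '+', '-' }

Conflict for E: E → + and E → + ,
  Overlap: { '+' }
Conflict for E: E → + and E → E S S
  Overlap: { '+' }
Conflict for E: E → + , and E → E S S
  Overlap: { '+' }
Conflict for S: S → - + + and S → -
  Overlap: { '-' }
Conflict for S: S → - + + and S → E ( -
  Overlap: { '-' }
Conflict for S: S → - and S → E ( -
  Overlap: { '-' }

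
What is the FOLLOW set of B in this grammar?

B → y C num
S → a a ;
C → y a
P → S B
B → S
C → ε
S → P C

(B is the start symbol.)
To compute FOLLOW(B), find every occurrence of B on a right-hand side N → α B β: add FIRST(β) \ {ε}, and if β is empty or nullable also add FOLLOW(N). Iterate to a fixed point.

B is the start symbol, so $ ∈ FOLLOW(B).
In P → S B: B is at the end, add FOLLOW(P)

The FOLLOW sets referred to above (computed the same way, to a fixed point):
  FOLLOW(P) = { $, 'a', 'y' }

Taking the union: FOLLOW(B) = { $, 'a', 'y' }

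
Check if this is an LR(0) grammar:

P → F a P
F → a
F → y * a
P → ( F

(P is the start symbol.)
Yes, the grammar is LR(0)

Augment with P' → P and build the canonical LR(0) collection (I0 = CLOSURE({[P' → . P]}), then GOTO on every symbol after a dot until no new states appear). It has 11 states:
  I0: { [F → . a], [F → . y * a], [P → . ( F], [P → . F a P], [P' → . P] }  — shift
  I1: { [F → . a], [F → . y * a], [P → ( . F] }  — shift
  I2: { [P → F . a P] }  — shift
  I3: { [P' → P .] }  — accept
  I4: { [F → a .] }  — reduce
  I5: { [F → y . * a] }  — shift
  I6: { [F → y * . a] }  — shift
  I7: { [F → y * a .] }  — reduce
  I8: { [F → . a], [F → . y * a], [P → . ( F], [P → . F a P], [P → F a . P] }  — shift
  I9: { [P → F a P .] }  — reduce
  I10: { [P → ( F .] }  — reduce

Every state is either a pure shift/goto state or contains exactly one complete item and nothing to shift — no conflicts. The grammar is LR(0).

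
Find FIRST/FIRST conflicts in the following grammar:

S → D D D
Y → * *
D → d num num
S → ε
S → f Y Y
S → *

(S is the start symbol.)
A FIRST/FIRST conflict occurs when two productions N → α and N → β for the same non-terminal have FIRST(α) ∩ FIRST(β) ≠ ∅ (with ε ∈ FIRST of a nullable right-hand side, so two nullable alternatives also conflict).

FIRST sets of the non-terminals at (or reachable through a nullable prefix from) the front of some alternative:
  FIRST(D) = { 'd' }

Productions for S:
  S → D D D: FIRST = { 'd' }
  S → ε: FIRST = { ε }
  S → f Y Y: FIRST = { 'f' }
  S → *: FIRST = { '*' }
Y, D have only one production, so no FIRST/FIRST conflict is possible there.

All alternatives of each non-terminal have pairwise disjoint FIRST sets.

Answer: No FIRST/FIRST conflicts.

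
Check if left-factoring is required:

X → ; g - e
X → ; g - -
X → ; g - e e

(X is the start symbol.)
Yes, X has productions with common prefix '; g -'

Left-factoring is needed when two productions for the same non-terminal
share a common prefix on the right-hand side.

Productions for X:
  X → ; g - e
  X → ; g - -
  X → ; g - e e

Found common prefix '; g -' in productions for X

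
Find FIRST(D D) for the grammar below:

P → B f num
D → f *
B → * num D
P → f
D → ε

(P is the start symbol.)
{ 'f', ε }

FIRST sets of the non-terminals involved (from the grammar, by fixed-point iteration):
  FIRST(D) = { 'f', ε }

To compute FIRST(D D), process the symbols left to right:
Symbol D is a non-terminal. Add FIRST(D) \ {ε} = { 'f' }
D is nullable (ε ∈ FIRST(D)), continue to the next symbol.
Symbol D is a non-terminal. Add FIRST(D) \ {ε} = { 'f' }
D is nullable (ε ∈ FIRST(D)), continue to the next symbol.
All symbols are nullable, so ε is in the result.
FIRST(D D) = { 'f', ε }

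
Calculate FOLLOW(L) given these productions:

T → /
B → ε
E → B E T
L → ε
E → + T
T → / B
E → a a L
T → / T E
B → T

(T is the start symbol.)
To compute FOLLOW(L), find every occurrence of L on a right-hand side N → α L β: add FIRST(β) \ {ε}, and if β is empty or nullable also add FOLLOW(N). Iterate to a fixed point.

In E → a a L: L is at the end, add FOLLOW(E)

The FOLLOW sets referred to above (computed the same way, to a fixed point):
  FOLLOW(E) = { $, '+', '/', 'a' }

Taking the union: FOLLOW(L) = { $, '+', '/', 'a' }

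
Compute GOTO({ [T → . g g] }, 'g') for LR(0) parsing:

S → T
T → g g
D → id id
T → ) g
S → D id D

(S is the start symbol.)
{ [T → g . g] }

GOTO(I, 'g') = CLOSURE({ [A → αX.β] : [A → α.Xβ] ∈ I, X = 'g' })

Items with dot before 'g', with the dot advanced:
  [T → . g g] → [T → g . g]
Closure adds nothing (no advanced item has the dot before a non-terminal).

GOTO = { [T → g . g] }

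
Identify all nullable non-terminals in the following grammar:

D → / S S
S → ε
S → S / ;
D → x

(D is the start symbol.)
A non-terminal is nullable if it can derive ε (the empty string): either it has an ε-production, or it has a production whose right-hand side consists entirely of nullable non-terminals.

ε-productions: S → ε
So S is immediately nullable.
No further non-terminal can be added: every production for the remaining non-terminals contains a terminal or a non-nullable non-terminal.
Nullable = { 'S' }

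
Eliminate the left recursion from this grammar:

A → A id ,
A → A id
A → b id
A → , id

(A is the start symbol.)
A → b id A'
A → , id A'
A' → id , A'
A' → id A'
A' → ε

A is directly left-recursive. The standard transformation for
  A → A α₁ | ... | A α_m | β₁ | ... | β_n
is
  A  → β₁ A' | ... | β_n A'
  A' → α₁ A' | ... | α_m A' | ε

A → b id becomes A → b id A'
A → , id becomes A → , id A'
A → A id , becomes A' → id , A'
A → A id becomes A' → id A'
Add A' → ε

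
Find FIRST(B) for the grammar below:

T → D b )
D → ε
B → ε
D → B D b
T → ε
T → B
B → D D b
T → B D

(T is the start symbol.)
To compute FIRST(B), examine every production with B on the left-hand side, reading each right-hand side left to right until a non-nullable symbol is reached.

FIRST sets of the other non-terminals involved (by the same procedure, iterated to a fixed point):
  FIRST(D) = { 'b', ε }

From B → ε:
  - ε-production, so ε ∈ FIRST(B)
From B → D D b:
  - D is a non-terminal: add FIRST(D) \ {ε} = { 'b' }
    D is nullable, so continue to the next symbol
  - D is a non-terminal: add FIRST(D) \ {ε} = { 'b' }
    D is nullable, so continue to the next symbol
  - b is a terminal: add 'b' and stop

Collecting: FIRST(B) = { 'b', ε }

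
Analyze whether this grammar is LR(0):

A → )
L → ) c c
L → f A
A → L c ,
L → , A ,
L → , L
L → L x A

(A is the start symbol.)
Augment with A' → A and build the canonical LR(0) collection (I0 = CLOSURE({[A' → . A]}), then GOTO on every symbol after a dot until no new states appear). It has 16 states:
  I0: { [A → . )], [A → . L c ,], [A' → . A], [L → . ) c c], [L → . , A ,], [L → . , L], [L → . L x A], [L → . f A] }  — shift
  I1: { [A → ) .], [L → ) . c c] }  — shift, reduce
  I2: { [A → . )], [A → . L c ,], [L → , . A ,], [L → , . L], [L → . ) c c], [L → . , A ,], [L → . , L], [L → . L x A], [L → . f A] }  — shift
  I3: { [A' → A .] }  — accept
  I4: { [A → L . c ,], [L → L . x A] }  — shift
  I5: { [A → . )], [A → . L c ,], [L → . ) c c], [L → . , A ,], [L → . , L], [L → . L x A], [L → . f A], [L → f . A] }  — shift
  I6: { [L → f A .] }  — reduce
  I7: { [A → L c . ,] }  — shift
  I8: { [A → . )], [A → . L c ,], [L → . ) c c], [L → . , A ,], [L → . , L], [L → . L x A], [L → . f A], [L → L x . A] }  — shift
  I9: { [L → L x A .] }  — reduce
  I10: { [A → L c , .] }  — reduce
  I11: { [L → , A . ,] }  — shift
  I12: { [A → L . c ,], [L → , L .], [L → L . x A] }  — shift, reduce
  I13: { [L → , A , .] }  — reduce
  I14: { [L → ) c . c] }  — shift
  I15: { [L → ) c c .] }  — reduce

Conflict in state I1:
  Shift-reduce conflict between [A → ) .] and [L → ) . c c]
So the grammar is NOT LR(0).

Answer: No. Shift-reduce conflict between [A → ) .] and [L → ) . c c]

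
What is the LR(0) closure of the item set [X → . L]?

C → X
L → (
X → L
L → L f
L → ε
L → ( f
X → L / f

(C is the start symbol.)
Start with: [X → . L]
  [X → . L] has the dot before L: add [L → . (], [L → . L f], [L → .], [L → . ( f]
No further items can be added.

CLOSURE = { [L → . ( f], [L → . (], [L → . L f], [L → .], [X → . L] }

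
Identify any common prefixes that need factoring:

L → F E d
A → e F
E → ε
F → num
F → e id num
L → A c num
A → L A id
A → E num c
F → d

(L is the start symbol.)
No, left-factoring is not needed

Left-factoring is needed when two productions for the same non-terminal
share a common prefix on the right-hand side.

Productions for L:
  L → F E d
  L → A c num
Productions for A:
  A → e F
  A → L A id
  A → E num c
Productions for F:
  F → num
  F → e id num
  F → d

No common prefixes found.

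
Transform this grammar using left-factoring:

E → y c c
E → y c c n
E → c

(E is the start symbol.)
E → y c c E'
E' → ε
E' → n
E → c

Left-factoring transforms A → αβ₁ | αβ₂ into A → αA' and A' → β₁ | β₂
(α is the longest common prefix among the alternatives). Repeat until
no nonterminal has two alternatives with a common prefix.

Round 1: E has alternatives sharing prefix 'y c c'. Introduce E': E → y c c E'
  Add: E' → ε
  Add: E' → n

No remaining common prefixes — done.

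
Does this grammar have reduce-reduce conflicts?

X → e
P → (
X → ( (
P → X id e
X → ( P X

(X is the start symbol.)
A reduce-reduce conflict occurs when an LR(0) state has two complete items [A → α .] and [B → β .] — both call for a reduction, and with no lookahead the parser cannot choose between them.

Augment with X' → X and build the canonical LR(0) collection (I0 = CLOSURE({[X' → . X]}), then GOTO on every symbol after a dot until no new states appear). It has 10 states:
  I0: { [X → . ( (], [X → . ( P X], [X → . e], [X' → . X] }  — shift
  I1: { [P → . (], [P → . X id e], [X → ( . (], [X → ( . P X], [X → . ( (], [X → . ( P X], [X → . e] }  — shift
  I2: { [X' → X .] }  — accept
  I3: { [X → e .] }  — reduce
  I4: { [P → ( .], [P → . (], [P → . X id e], [X → ( ( .], [X → ( . (], [X → ( . P X], [X → . ( (], [X → . ( P X], [X → . e] }  — shift, 2 reduces
  I5: { [X → ( P . X], [X → . ( (], [X → . ( P X], [X → . e] }  — shift
  I6: { [P → X . id e] }  — shift
  I7: { [P → X id . e] }  — shift
  I8: { [P → X id e .] }  — reduce
  I9: { [X → ( P X .] }  — reduce

I4 contains complete items [P → ( .], [X → ( ( .] — reduce-reduce conflict.

Answer: Yes — I4: [P → ( .] vs [X → ( ( .]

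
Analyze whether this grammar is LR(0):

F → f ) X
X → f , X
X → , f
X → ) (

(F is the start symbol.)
Yes, the grammar is LR(0)

A grammar is LR(0) if no state in the canonical LR(0) collection has:
  - both a shift item (dot before a terminal) and a complete item (shift-reduce conflict), or
  - two or more complete items (reduce-reduce conflict; the accept item [F' → F .] counts as a complete item here).

Augment with F' → F and build the canonical LR(0) collection (I0 = CLOSURE({[F' → . F]}), then GOTO on every symbol after a dot until no new states appear). It has 12 states:
  I0: { [F → . f ) X], [F' → . F] }  — shift
  I1: { [F' → F .] }  — accept
  I2: { [F → f . ) X] }  — shift
  I3: { [F → f ) . X], [X → . ) (], [X → . , f], [X → . f , X] }  — shift
  I4: { [X → ) . (] }  — shift
  I5: { [X → , . f] }  — shift
  I6: { [F → f ) X .] }  — reduce
  I7: { [X → f . , X] }  — shift
  I8: { [X → . ) (], [X → . , f], [X → . f , X], [X → f , . X] }  — shift
  I9: { [X → f , X .] }  — reduce
  I10: { [X → , f .] }  — reduce
  I11: { [X → ) ( .] }  — reduce

Every state is either a pure shift/goto state or contains exactly one complete item and nothing to shift — no conflicts. The grammar is LR(0).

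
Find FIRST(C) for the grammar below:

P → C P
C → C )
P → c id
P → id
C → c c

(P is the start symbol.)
{ 'c' }

From C → C ):
  - C is the symbol being defined: contributes nothing new
    C is not nullable, so stop
From C → c c:
  - c is a terminal: add 'c' and stop

Collecting: FIRST(C) = { 'c' }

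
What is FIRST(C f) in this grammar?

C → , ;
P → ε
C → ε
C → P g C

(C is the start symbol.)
FIRST sets of the non-terminals involved (from the grammar, by fixed-point iteration):
  FIRST(C) = { ',', 'g', ε }

To compute FIRST(C f), process the symbols left to right:
Symbol C is a non-terminal. Add FIRST(C) \ {ε} = { ',', 'g' }
C is nullable (ε ∈ FIRST(C)), continue to the next symbol.
Symbol f is a terminal. Add 'f' and stop.
FIRST(C f) = { ',', 'f', 'g' }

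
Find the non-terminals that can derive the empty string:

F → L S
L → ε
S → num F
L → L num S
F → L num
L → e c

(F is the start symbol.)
{ 'L' }

A non-terminal is nullable if it can derive ε (the empty string): either it has an ε-production, or it has a production whose right-hand side consists entirely of nullable non-terminals.

ε-productions: L → ε
So L is immediately nullable.
No further non-terminal can be added: every production for the remaining non-terminals contains a terminal or a non-nullable non-terminal.
Nullable = { 'L' }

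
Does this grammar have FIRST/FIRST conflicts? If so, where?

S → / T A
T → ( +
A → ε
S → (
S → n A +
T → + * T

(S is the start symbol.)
No FIRST/FIRST conflicts.

A FIRST/FIRST conflict occurs when two productions N → α and N → β for the same non-terminal have FIRST(α) ∩ FIRST(β) ≠ ∅ (with ε ∈ FIRST of a nullable right-hand side, so two nullable alternatives also conflict).

Productions for S:
  S → / T A: FIRST = { '/' }
  S → (: FIRST = { '(' }
  S → n A +: FIRST = { 'n' }
Productions for T:
  T → ( +: FIRST = { '(' }
  T → + * T: FIRST = { '+' }
A has only one production, so no FIRST/FIRST conflict is possible there.

All alternatives of each non-terminal have pairwise disjoint FIRST sets.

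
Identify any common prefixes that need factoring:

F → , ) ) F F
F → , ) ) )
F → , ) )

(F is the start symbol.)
Left-factoring is needed when two productions for the same non-terminal
share a common prefix on the right-hand side.

Productions for F:
  F → , ) ) F F
  F → , ) ) )
  F → , ) )

Found common prefix ', ) )' in productions for F

Answer: Yes, F has productions with common prefix ', ) )'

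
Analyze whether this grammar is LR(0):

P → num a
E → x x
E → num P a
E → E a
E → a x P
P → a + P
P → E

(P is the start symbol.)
A grammar is LR(0) if no state in the canonical LR(0) collection has:
  - both a shift item (dot before a terminal) and a complete item (shift-reduce conflict), or
  - two or more complete items (reduce-reduce conflict; the accept item [P' → P .] counts as a complete item here).

Augment with P' → P and build the canonical LR(0) collection (I0 = CLOSURE({[P' → . P]}), then GOTO on every symbol after a dot until no new states appear). It has 15 states:
  I0: { [E → . E a], [E → . a x P], [E → . num P a], [E → . x x], [P → . E], [P → . a + P], [P → . num a], [P' → . P] }  — shift
  I1: { [E → E . a], [P → E .] }  — shift, reduce
  I2: { [P' → P .] }  — accept
  I3: { [E → a . x P], [P → a . + P] }  — shift
  I4: { [E → . E a], [E → . a x P], [E → . num P a], [E → . x x], [E → num . P a], [P → . E], [P → . a + P], [P → . num a], [P → num . a] }  — shift
  I5: { [E → x . x] }  — shift
  I6: { [E → x x .] }  — reduce
  I7: { [E → num P . a] }  — shift
  I8: { [E → a . x P], [P → a . + P], [P → num a .] }  — shift, reduce
  I9: { [E → . E a], [E → . a x P], [E → . num P a], [E → . x x], [P → . E], [P → . a + P], [P → . num a], [P → a + . P] }  — shift
  I10: { [E → . E a], [E → . a x P], [E → . num P a], [E → . x x], [E → a x . P], [P → . E], [P → . a + P], [P → . num a] }  — shift
  I11: { [E → a x P .] }  — reduce
  I12: { [P → a + P .] }  — reduce
  I13: { [E → num P a .] }  — reduce
  I14: { [E → E a .] }  — reduce

Conflict in state I1:
  Shift-reduce conflict between [P → E .] and [E → E . a]
So the grammar is NOT LR(0).

Answer: No. Shift-reduce conflict between [P → E .] and [E → E . a]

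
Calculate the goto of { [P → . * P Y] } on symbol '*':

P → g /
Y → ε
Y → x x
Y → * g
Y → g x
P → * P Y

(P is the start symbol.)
{ [P → * . P Y], [P → . * P Y], [P → . g /] }

GOTO(I, '*') = CLOSURE({ [A → αX.β] : [A → α.Xβ] ∈ I, X = '*' })

Items with dot before '*', with the dot advanced:
  [P → . * P Y] → [P → * . P Y]
Closure of the advanced items:
  [P → * . P Y] has the dot before P: add [P → . g /], [P → . * P Y]

GOTO = { [P → * . P Y], [P → . * P Y], [P → . g /] }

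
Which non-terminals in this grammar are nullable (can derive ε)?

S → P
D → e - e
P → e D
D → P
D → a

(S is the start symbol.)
None

A non-terminal is nullable if it can derive ε (the empty string): either it has an ε-production, or it has a production whose right-hand side consists entirely of nullable non-terminals.

There are no ε-productions, so no non-terminal can derive ε.
No non-terminals are nullable.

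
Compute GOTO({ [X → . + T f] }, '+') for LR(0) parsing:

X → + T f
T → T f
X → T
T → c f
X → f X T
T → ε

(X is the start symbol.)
GOTO(I, '+') = CLOSURE({ [A → αX.β] : [A → α.Xβ] ∈ I, X = '+' })

Items with dot before '+', with the dot advanced:
  [X → . + T f] → [X → + . T f]
Closure of the advanced items:
  [X → + . T f] has the dot before T: add [T → . T f], [T → . c f], [T → .]

GOTO = { [T → . T f], [T → . c f], [T → .], [X → + . T f] }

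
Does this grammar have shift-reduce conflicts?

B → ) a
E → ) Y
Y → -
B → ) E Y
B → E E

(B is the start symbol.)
A shift-reduce conflict occurs when an LR(0) state has both:
  - a complete (reduce) item [A → α .] (dot at the end), and
  - a shift item [B → β . c γ] (dot before a terminal).

Augment with B' → B and build the canonical LR(0) collection (I0 = CLOSURE({[B' → . B]}), then GOTO on every symbol after a dot until no new states appear). It has 11 states:
  I0: { [B → . ) E Y], [B → . ) a], [B → . E E], [B' → . B], [E → . ) Y] }  — shift
  I1: { [B → ) . E Y], [B → ) . a], [E → ) . Y], [E → . ) Y], [Y → . -] }  — shift
  I2: { [B' → B .] }  — accept
  I3: { [B → E . E], [E → . ) Y] }  — shift
  I4: { [E → ) . Y], [Y → . -] }  — shift
  I5: { [B → E E .] }  — reduce
  I6: { [Y → - .] }  — reduce
  I7: { [E → ) Y .] }  — reduce
  I8: { [B → ) E . Y], [Y → . -] }  — shift
  I9: { [B → ) a .] }  — reduce
  I10: { [B → ) E Y .] }  — reduce

No state contains both a complete item and a shift item.

Answer: No shift-reduce conflicts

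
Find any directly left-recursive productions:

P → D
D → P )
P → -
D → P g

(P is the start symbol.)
No direct left recursion

P → D: starts with D
D → P ): starts with P
P → -: starts with '-'
D → P g: starts with P

No direct left recursion found.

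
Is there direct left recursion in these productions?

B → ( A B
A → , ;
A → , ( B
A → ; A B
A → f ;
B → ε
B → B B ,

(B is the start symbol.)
Yes, B is left-recursive

B → ( A B: starts with '('
A → , ;: starts with ','
A → , ( B: starts with ','
A → ; A B: starts with ';'
A → f ;: starts with f
B → ε: starts with ε
B → B B ,: LEFT RECURSIVE (starts with B)

The grammar has direct left recursion on: B.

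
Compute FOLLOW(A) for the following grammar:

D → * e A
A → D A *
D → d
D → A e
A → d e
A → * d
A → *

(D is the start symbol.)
{ $, '*', 'd', 'e' }

In D → * e A: A is at the end, add FOLLOW(D)
In A → D A *: A is followed by '*', add FIRST('*') \ {ε} = { '*' }
In D → A e: A is followed by e, add FIRST(e) \ {ε} = { 'e' }

The FOLLOW sets referred to above (computed the same way, to a fixed point):
  FOLLOW(D) = { $, '*', 'd' }

Taking the union: FOLLOW(A) = { $, '*', 'd', 'e' }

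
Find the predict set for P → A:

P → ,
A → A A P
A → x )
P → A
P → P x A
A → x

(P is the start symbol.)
{ 'x' }

PREDICT(P → A) = (FIRST(RHS) \ {ε}) ∪ (FOLLOW(P) if ε ∈ FIRST(RHS), i.e. RHS ⇒* ε)
FIRST(A) = { 'x' }
FIRST(A) = { 'x' }
ε ∉ FIRST(A), so FOLLOW(P) is not added.
PREDICT(P → A) = { 'x' }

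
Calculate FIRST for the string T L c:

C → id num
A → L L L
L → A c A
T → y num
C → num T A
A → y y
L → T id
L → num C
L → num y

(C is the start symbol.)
{ 'y' }

FIRST sets of the non-terminals involved (from the grammar, by fixed-point iteration):
  FIRST(T) = { 'y' }

To compute FIRST(T L c), process the symbols left to right:
Symbol T is a non-terminal. Add FIRST(T) \ {ε} = { 'y' }
T is not nullable (ε ∉ FIRST(T)), so stop here.
FIRST(T L c) = { 'y' }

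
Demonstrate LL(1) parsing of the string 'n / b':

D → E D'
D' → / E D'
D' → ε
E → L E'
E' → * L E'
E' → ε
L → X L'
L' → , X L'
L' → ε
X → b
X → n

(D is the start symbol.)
Stack is shown with the top on the left.

Stack         Input    Action
-----------------------------
D $           n / b $  output D → E D'
E D' $        n / b $  output E → L E'
L E' D' $     n / b $  output L → X L'
X L' E' D' $  n / b $  output X → n
n L' E' D' $  n / b $  match 'n'
L' E' D' $    / b $    output L' → ε
E' D' $       / b $    output E' → ε
D' $          / b $    output D' → / E D'
/ E D' $      / b $    match '/'
E D' $        b $      output E → L E'
L E' D' $     b $      output L → X L'
X L' E' D' $  b $      output X → b
b L' E' D' $  b $      match 'b'
L' E' D' $    $        output L' → ε
E' D' $       $        output E' → ε
D' $          $        output D' → ε
$             $        accept

The string is accepted.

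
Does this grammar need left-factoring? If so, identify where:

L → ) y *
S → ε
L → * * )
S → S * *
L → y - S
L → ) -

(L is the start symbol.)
Yes, L has productions with common prefix ')'

Left-factoring is needed when two productions for the same non-terminal
share a common prefix on the right-hand side.

Productions for L:
  L → ) y *
  L → * * )
  L → y - S
  L → ) -
Productions for S:
  S → ε
  S → S * *

Found common prefix ')' in productions for L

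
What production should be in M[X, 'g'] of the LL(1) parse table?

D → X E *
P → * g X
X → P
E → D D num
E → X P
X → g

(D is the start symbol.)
To find M[X, 'g'], we find productions for X where 'g' is in the predict set (PREDICT(N → α) = (FIRST(α) \ {ε}) ∪ (FOLLOW(N) if α ⇒* ε)).

Relevant sets:
  FIRST(P) = { '*' }

X → P: PREDICT = { '*' }
X → g: PREDICT = { 'g' }
  'g' is in predict set, so this production goes in M[X, 'g']

M[X, 'g'] = X → g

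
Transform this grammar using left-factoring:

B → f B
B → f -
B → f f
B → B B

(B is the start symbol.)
B → f B'
B' → B
B' → -
B' → f
B → B B

Left-factoring transforms A → αβ₁ | αβ₂ into A → αA' and A' → β₁ | β₂
(α is the longest common prefix among the alternatives). Repeat until
no nonterminal has two alternatives with a common prefix.

Round 1: B has alternatives sharing prefix 'f'. Introduce B': B → f B'
  Add: B' → B
  Add: B' → -
  Add: B' → f

No remaining common prefixes — done.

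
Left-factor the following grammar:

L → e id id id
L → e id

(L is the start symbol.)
Left-factoring transforms A → αβ₁ | αβ₂ into A → αA' and A' → β₁ | β₂
(α is the longest common prefix among the alternatives). Repeat until
no nonterminal has two alternatives with a common prefix.

Round 1: L has alternatives sharing prefix 'e id'. Introduce L': L → e id L'
  Add: L' → id id
  Add: L' → ε

No remaining common prefixes — done.

Resulting grammar:
L → e id L'
L' → id id
L' → ε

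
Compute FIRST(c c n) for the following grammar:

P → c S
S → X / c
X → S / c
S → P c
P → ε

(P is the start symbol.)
To compute FIRST(c c n), process the symbols left to right:
Symbol c is a terminal. Add 'c' and stop.
FIRST(c c n) = { 'c' }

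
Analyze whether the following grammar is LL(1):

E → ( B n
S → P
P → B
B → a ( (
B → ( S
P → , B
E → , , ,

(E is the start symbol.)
A grammar is LL(1) if for each non-terminal N with multiple productions, the predict sets of those productions are pairwise disjoint, where PREDICT(N → α) = (FIRST(α) \ {ε}) ∪ (FOLLOW(N) if α ⇒* ε).

Relevant sets:
  FIRST(B) = { '(', 'a' }

For E:
  PREDICT(E → '(' B n) = { '(' }
  PREDICT(E → ',' ',' ',') = { ',' }
For P:
  PREDICT(P → B) = { '(', 'a' }
  PREDICT(P → ',' B) = { ',' }
For B:
  PREDICT(B → a '(' '(') = { 'a' }
  PREDICT(B → '(' S) = { '(' }
S has a single production, so nothing to check there.

All predict sets are disjoint. The grammar IS LL(1).

Answer: Yes, the grammar is LL(1).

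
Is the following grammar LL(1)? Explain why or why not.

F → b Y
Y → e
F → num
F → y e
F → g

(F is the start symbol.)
Yes, the grammar is LL(1).

A grammar is LL(1) if for each non-terminal N with multiple productions, the predict sets of those productions are pairwise disjoint, where PREDICT(N → α) = (FIRST(α) \ {ε}) ∪ (FOLLOW(N) if α ⇒* ε).

For F:
  PREDICT(F → b Y) = { 'b' }
  PREDICT(F → num) = { 'num' }
  PREDICT(F → y e) = { 'y' }
  PREDICT(F → g) = { 'g' }
Y has a single production, so nothing to check there.

All predict sets are disjoint. The grammar IS LL(1).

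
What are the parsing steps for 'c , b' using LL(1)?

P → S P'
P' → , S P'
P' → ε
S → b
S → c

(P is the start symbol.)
LL(1) parsing maintains a stack (initially the start symbol over $) and the input. At each step: if the stack top is a terminal, match it against the current input token; if it is a non-terminal N, replace it with the RHS of M[N, lookahead] (the unique production whose predict set contains the lookahead).

Stack is shown with the top on the left.

Stack     Input    Action
-------------------------
P $       c , b $  output P → S P'
S P' $    c , b $  output S → c
c P' $    c , b $  match 'c'
P' $      , b $    output P' → , S P'
, S P' $  , b $    match ','
S P' $    b $      output S → b
b P' $    b $      match 'b'
P' $      $        output P' → ε
$         $        accept

The string is accepted.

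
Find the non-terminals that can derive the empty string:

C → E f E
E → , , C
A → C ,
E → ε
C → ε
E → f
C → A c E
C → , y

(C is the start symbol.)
A non-terminal is nullable if it can derive ε (the empty string): either it has an ε-production, or it has a production whose right-hand side consists entirely of nullable non-terminals.

ε-productions: E → ε, C → ε
So E, C are immediately nullable.
No further non-terminal can be added: every production for the remaining non-terminals contains a terminal or a non-nullable non-terminal.
Nullable = { 'C', 'E' }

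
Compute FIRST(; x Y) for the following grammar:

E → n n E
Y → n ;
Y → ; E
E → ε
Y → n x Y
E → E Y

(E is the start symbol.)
{ ';' }

To compute FIRST(; x Y), process the symbols left to right:
Symbol ; is a terminal. Add ';' and stop.
FIRST(; x Y) = { ';' }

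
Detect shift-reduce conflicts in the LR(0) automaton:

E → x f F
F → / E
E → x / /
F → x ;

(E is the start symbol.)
Augment with E' → E and build the canonical LR(0) collection (I0 = CLOSURE({[E' → . E]}), then GOTO on every symbol after a dot until no new states appear). It has 11 states:
  I0: { [E → . x / /], [E → . x f F], [E' → . E] }  — shift
  I1: { [E' → E .] }  — accept
  I2: { [E → x . / /], [E → x . f F] }  — shift
  I3: { [E → x / . /] }  — shift
  I4: { [E → x f . F], [F → . / E], [F → . x ;] }  — shift
  I5: { [E → . x / /], [E → . x f F], [F → / . E] }  — shift
  I6: { [E → x f F .] }  — reduce
  I7: { [F → x . ;] }  — shift
  I8: { [F → x ; .] }  — reduce
  I9: { [F → / E .] }  — reduce
  I10: { [E → x / / .] }  — reduce

No state contains both a complete item and a shift item.

Answer: No shift-reduce conflicts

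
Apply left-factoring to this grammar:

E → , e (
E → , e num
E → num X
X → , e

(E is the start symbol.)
E → , e E'
E' → (
E' → num
E → num X
X → , e

Left-factoring transforms A → αβ₁ | αβ₂ into A → αA' and A' → β₁ | β₂
(α is the longest common prefix among the alternatives). Repeat until
no nonterminal has two alternatives with a common prefix.

Round 1: E has alternatives sharing prefix ', e'. Introduce E': E → , e E'
  Add: E' → (
  Add: E' → num

No remaining common prefixes — done.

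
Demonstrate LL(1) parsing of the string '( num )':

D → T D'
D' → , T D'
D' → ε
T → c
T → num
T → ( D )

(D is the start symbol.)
LL(1) parsing maintains a stack (initially the start symbol over $) and the input. At each step: if the stack top is a terminal, match it against the current input token; if it is a non-terminal N, replace it with the RHS of M[N, lookahead] (the unique production whose predict set contains the lookahead).

Stack is shown with the top on the left.

Stack          Input      Action
--------------------------------
D $            ( num ) $  output D → T D'
T D' $         ( num ) $  output T → ( D )
( D ) D' $     ( num ) $  match '('
D ) D' $       num ) $    output D → T D'
T D' ) D' $    num ) $    output T → num
num D' ) D' $  num ) $    match 'num'
D' ) D' $      ) $        output D' → ε
) D' $         ) $        match ')'
D' $           $          output D' → ε
$              $          accept

The string is accepted.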